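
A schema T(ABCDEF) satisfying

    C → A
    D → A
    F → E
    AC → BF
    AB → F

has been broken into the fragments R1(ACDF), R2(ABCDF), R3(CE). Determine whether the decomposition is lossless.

Yes

Chase test. Columns are ABCDEF; row i has aⱼ where attribute j ∈ Ri, else bᵢⱼ.
Initial tableau (one row per fragment):
  row 1: a1 b12 a3 a4 b15 a6
  row 2: a1 a2 a3 a4 b25 a6
  row 3: b31 b32 a3 b34 a5 b36
Rows 1 and 3 agree on C; apply C→A and equate their A entries.
Rows 1 and 2 agree on F; apply F→E and equate their E entries.
Rows 1 and 2 agree on AC; apply AC→BF and equate their BF entries.
Rows 1 and 3 agree on AC; apply AC→BF and equate their BF entries.
Rows 1 and 3 agree on F; apply F→E and equate their E entries.
Row 1 is now all distinguished symbols — the join is lossless.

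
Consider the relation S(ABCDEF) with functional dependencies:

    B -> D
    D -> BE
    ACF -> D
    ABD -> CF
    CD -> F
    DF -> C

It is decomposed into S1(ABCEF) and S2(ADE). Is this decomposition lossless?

No

Common attributes: S1 ∩ S2 = {AE}.
No dependency enlarges {AE}, so (AE)⁺ = {AE}.
The closure contains neither all of S1 = {ABCEF} nor all of S2 = {ADE}, so the common attributes are not a superkey of either fragment. The join is lossy.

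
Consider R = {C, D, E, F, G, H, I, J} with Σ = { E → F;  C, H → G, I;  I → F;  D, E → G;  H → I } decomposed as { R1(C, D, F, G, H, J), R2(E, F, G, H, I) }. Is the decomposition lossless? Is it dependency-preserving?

Lossless test: (F, G, H)⁺ = {F, G, H, I}, which is a superkey of neither fragment — lossy.
Dependency preservation: the restricted closure of {D, E} across the fragments never reaches {G}, so D, E → G cannot be enforced without a join — not preserved.

lossy and not dependency-preserving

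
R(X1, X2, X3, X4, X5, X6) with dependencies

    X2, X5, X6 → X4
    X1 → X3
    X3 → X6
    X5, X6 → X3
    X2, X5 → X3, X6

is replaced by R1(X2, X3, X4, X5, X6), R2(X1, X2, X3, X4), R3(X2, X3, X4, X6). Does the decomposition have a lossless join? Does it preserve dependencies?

Lossless test (chase): Rows 1 and 2 agree on X3; apply X3→X6 and equate their X6 entries. No row becomes fully distinguished — the join is lossy.
Dependency preservation: every FD's attributes lie within a single fragment, so each can be enforced locally — preserved.

lossy but dependency-preserving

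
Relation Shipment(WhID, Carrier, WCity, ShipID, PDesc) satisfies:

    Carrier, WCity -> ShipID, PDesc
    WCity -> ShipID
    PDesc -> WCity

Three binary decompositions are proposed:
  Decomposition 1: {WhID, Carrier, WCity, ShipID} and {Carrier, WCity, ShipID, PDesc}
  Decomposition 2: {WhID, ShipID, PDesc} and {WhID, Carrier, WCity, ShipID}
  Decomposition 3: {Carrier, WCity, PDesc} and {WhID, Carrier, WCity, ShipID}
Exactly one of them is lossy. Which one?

Decomposition 1: common = {Carrier, WCity, ShipID}, closure = {Carrier, WCity, ShipID, PDesc} → lossless.
Decomposition 2: common = {WhID, ShipID}, closure = {WhID, ShipID} → lossy.
Decomposition 3: common = {Carrier, WCity}, closure = {Carrier, WCity, ShipID, PDesc} → lossless.

Decomposition 2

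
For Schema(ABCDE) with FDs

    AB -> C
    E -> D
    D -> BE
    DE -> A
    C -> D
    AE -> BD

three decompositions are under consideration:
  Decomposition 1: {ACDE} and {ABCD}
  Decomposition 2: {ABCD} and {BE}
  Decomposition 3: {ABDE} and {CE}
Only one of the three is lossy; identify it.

Decomposition 2

Decomposition 1: common = {ACD}, closure = {ABCDE} → lossless.
Decomposition 2: common = {B}, closure = {B} → lossy.
Decomposition 3: common = {E}, closure = {ABCDE} → lossless.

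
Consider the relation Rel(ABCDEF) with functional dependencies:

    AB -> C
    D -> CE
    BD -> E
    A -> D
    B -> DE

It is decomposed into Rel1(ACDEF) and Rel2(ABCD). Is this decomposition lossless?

Common attributes: Rel1 ∩ Rel2 = {ACD}.
Closure of {ACD}: D → CE applies, adding E. So (ACD)⁺ = {ACDE}.
The closure contains neither all of Rel1 = {ACDEF} nor all of Rel2 = {ABCD}, so the common attributes are not a superkey of either fragment. The join is lossy.

No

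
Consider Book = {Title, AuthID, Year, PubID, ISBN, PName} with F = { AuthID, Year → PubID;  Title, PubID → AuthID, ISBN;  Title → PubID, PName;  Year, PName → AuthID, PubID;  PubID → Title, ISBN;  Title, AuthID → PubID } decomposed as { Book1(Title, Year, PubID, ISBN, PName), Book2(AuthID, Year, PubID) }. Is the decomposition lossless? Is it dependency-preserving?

Lossless test: (Year, PubID)⁺ = {Title, AuthID, Year, PubID, ISBN, PName}, which contains all of one fragment — lossless.
Dependency preservation: Title, PubID → AuthID, ISBN; Year, PName → AuthID, PubID; Title, AuthID → PubID are not contained in any single fragment, but the restricted closure of each left-hand side across the fragments still reaches the right-hand side; the remaining FDs each lie inside some fragment. All dependencies are preserved.

lossless and dependency-preserving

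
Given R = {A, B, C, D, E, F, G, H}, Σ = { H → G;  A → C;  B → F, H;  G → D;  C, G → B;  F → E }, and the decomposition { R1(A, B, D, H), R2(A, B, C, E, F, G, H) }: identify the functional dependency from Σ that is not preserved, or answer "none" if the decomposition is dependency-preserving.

Check G → D: no single fragment contains all of {D, G}, and the restricted closure of {G} across the fragments never reaches {D}.
H → G is preserved.
A → C is preserved.
B → F, H is preserved.
C, G → B is preserved.
F → E is preserved.

G → D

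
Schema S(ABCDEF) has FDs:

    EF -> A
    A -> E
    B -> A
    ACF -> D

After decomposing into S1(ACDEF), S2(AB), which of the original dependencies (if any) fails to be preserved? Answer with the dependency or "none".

EF → A lies within S1.
A → E lies within S1.
B → A lies within S2.
ACF → D lies within S1.
Every dependency is enforceable on the fragments, so the decomposition is dependency-preserving.

none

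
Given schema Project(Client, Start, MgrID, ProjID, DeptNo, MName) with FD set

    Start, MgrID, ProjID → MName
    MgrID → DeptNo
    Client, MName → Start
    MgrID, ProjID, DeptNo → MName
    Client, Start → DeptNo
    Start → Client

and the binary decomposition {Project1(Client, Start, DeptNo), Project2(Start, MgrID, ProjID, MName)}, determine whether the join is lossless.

Yes

Common attributes: Project1 ∩ Project2 = {Start}.
Closure of {Start}: Start → Client applies, adding Client; Client, Start → DeptNo applies, adding DeptNo. So (Start)⁺ = {Client, Start, DeptNo}.
This closure contains every attribute of Project1, so Project1 ∩ Project2 → Project1. The join is lossless.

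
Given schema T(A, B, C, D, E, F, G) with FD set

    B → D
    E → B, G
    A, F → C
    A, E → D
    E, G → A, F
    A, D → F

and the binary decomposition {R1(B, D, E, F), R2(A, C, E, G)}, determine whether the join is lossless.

Yes

Common attributes: R1 ∩ R2 = {E}.
Closure of {E}: E → B, G applies, adding B, G; E, G → A, F applies, adding A, F; B → D applies, adding D; A, F → C applies, adding C. So (E)⁺ = {A, B, C, D, E, F, G}.
This closure contains every attribute of R1, so R1 ∩ R2 → R1. The join is lossless.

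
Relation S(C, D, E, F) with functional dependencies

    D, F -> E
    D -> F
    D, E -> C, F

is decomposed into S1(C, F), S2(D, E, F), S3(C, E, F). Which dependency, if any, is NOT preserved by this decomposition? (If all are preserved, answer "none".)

D, E -> C, F

Check D, E → C, F: no single fragment contains all of {C, D, E, F}, and the restricted closure of {D, E} across the fragments never reaches {C, F}.
D, F → E is preserved.
D → F is preserved.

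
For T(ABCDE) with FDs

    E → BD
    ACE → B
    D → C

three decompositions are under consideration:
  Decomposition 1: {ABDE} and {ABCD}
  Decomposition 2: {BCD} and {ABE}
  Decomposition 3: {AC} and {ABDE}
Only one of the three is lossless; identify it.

Decomposition 1: common = {ABD}, closure = {ABCD} → lossless.
Decomposition 2: common = {B}, closure = {B} → lossy.
Decomposition 3: common = {A}, closure = {A} → lossy.

Decomposition 1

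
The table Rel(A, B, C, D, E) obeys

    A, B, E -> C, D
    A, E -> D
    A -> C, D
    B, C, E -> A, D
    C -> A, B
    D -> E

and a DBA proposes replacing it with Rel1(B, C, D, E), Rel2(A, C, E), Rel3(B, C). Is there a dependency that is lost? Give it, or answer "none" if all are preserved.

none

A, B, E → C, D: restricted closure across fragments reaches C, D.
A, E → D: restricted closure across fragments reaches D.
A → C, D: restricted closure across fragments reaches C, D.
B, C, E → A, D: restricted closure across fragments reaches A, D.
C → A, B: restricted closure across fragments reaches A, B.
D → E lies within Rel1.
Every dependency is enforceable on the fragments, so the decomposition is dependency-preserving.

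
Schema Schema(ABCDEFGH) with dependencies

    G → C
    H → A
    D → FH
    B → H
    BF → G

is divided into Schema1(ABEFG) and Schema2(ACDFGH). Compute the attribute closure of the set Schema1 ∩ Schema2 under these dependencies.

Schema1 ∩ Schema2 = {AFG}.
G → C applies, adding C
Closure: {ACFG}.

ACFG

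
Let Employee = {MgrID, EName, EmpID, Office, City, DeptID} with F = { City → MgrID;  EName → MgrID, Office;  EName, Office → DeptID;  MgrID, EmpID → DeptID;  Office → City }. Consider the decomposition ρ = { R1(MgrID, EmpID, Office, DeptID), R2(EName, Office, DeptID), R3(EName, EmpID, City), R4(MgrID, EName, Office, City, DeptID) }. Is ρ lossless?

Chase test. Columns are MgrID, EName, EmpID, Office, City, DeptID; row i has aⱼ where attribute j ∈ Ri, else bᵢⱼ.
Initial tableau (one row per fragment):
  row 1: a1 b12 a3 a4 b15 a6
  row 2: b21 a2 b23 a4 b25 a6
  row 3: b31 a2 a3 b34 a5 b36
  row 4: a1 a2 b43 a4 a5 a6
Rows 3 and 4 agree on City; apply City→MgrID and equate their MgrID entries.
Rows 2 and 3 agree on EName; apply EName→MgrID, Office and equate their MgrID, Office entries.
Rows 2 and 3 agree on EName, Office; apply EName, Office→DeptID and equate their DeptID entries.
Rows 1 and 2 agree on Office; apply Office→City and equate their City entries.
Rows 1 and 3 agree on Office; apply Office→City and equate their City entries.
Row 3 is now all distinguished symbols — the join is lossless.

Yes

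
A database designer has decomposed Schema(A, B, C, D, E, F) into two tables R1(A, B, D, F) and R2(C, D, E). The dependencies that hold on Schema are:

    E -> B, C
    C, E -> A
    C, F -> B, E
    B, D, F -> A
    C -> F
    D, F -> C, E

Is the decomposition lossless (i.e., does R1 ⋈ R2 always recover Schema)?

Common attributes: R1 ∩ R2 = {D}.
No dependency enlarges {D}, so (D)⁺ = {D}.
The closure contains neither all of R1 = {A, B, D, F} nor all of R2 = {C, D, E}, so the common attributes are not a superkey of either fragment. The join is lossy.

No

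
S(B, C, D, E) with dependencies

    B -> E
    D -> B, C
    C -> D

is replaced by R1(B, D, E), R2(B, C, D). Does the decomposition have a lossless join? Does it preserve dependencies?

Lossless test: (B, D)⁺ = {B, C, D, E}, which contains all of one fragment — lossless.
Dependency preservation: every FD's attributes lie within a single fragment, so each can be enforced locally — preserved.

lossless and dependency-preserving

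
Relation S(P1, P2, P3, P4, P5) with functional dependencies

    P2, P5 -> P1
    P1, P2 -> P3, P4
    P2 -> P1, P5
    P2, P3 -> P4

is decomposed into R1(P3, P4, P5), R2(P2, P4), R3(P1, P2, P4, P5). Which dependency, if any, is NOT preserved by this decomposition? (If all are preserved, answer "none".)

P1, P2 -> P3, P4

Check P1, P2 → P3, P4: no single fragment contains all of {P1, P2, P3, P4}, and the restricted closure of {P1, P2} across the fragments never reaches {P3, P4}.
P2, P5 → P1 is preserved.
P2 → P1, P5 is preserved.
P2, P3 → P4 is preserved.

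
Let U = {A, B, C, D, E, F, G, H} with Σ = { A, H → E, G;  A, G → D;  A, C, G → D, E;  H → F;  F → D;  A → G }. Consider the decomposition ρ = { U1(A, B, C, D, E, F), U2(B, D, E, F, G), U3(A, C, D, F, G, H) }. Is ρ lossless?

No

Chase test. Columns are A, B, C, D, E, F, G, H; row i has aⱼ where attribute j ∈ Ui, else bᵢⱼ.
Initial tableau (one row per fragment):
  row 1: a1 a2 a3 a4 a5 a6 b17 b18
  row 2: b21 a2 b23 a4 a5 a6 a7 b28
  row 3: a1 b32 a3 a4 b35 a6 a7 a8
Rows 1 and 3 agree on A; apply A→G and equate their G entries.
Rows 1 and 3 agree on A, C, G; apply A, C, G→D, E and equate their D, E entries.
No row becomes fully distinguished — the join is lossy.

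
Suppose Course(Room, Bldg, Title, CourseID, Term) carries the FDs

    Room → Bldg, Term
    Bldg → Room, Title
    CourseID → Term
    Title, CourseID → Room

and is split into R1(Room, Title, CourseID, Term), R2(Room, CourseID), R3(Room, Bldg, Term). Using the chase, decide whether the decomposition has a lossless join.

Yes

Chase test. Columns are Room, Bldg, Title, CourseID, Term; row i has aⱼ where attribute j ∈ Ri, else bᵢⱼ.
Initial tableau (one row per fragment):
  row 1: a1 b12 a3 a4 a5
  row 2: a1 b22 b23 a4 b25
  row 3: a1 a2 b33 b34 a5
Rows 1 and 2 agree on Room; apply Room→Bldg, Term and equate their Bldg, Term entries.
Rows 1 and 3 agree on Room; apply Room→Bldg, Term and equate their Bldg, Term entries.
Rows 1 and 2 agree on Bldg; apply Bldg→Room, Title and equate their Room, Title entries.
Rows 1 and 3 agree on Bldg; apply Bldg→Room, Title and equate their Room, Title entries.
Row 1 is now all distinguished symbols — the join is lossless.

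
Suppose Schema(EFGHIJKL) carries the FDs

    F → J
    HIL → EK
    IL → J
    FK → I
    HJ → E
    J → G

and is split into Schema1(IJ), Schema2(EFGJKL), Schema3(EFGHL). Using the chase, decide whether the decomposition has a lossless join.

No

Chase test. Columns are EFGHIJKL; row i has aⱼ where attribute j ∈ Schemai, else bᵢⱼ.
Initial tableau (one row per fragment):
  row 1: b11 b12 b13 b14 a5 a6 b17 b18
  row 2: a1 a2 a3 b24 b25 a6 a7 a8
  row 3: a1 a2 a3 a4 b35 b36 b37 a8
Rows 2 and 3 agree on F; apply F→J and equate their J entries.
Rows 1 and 2 agree on J; apply J→G and equate their G entries.
No row becomes fully distinguished — the join is lossy.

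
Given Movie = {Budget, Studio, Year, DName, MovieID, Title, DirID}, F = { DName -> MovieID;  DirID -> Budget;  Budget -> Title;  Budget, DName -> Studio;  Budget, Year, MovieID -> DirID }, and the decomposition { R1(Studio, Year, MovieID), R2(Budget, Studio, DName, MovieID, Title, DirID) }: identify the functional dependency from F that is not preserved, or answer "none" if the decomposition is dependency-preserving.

Check Budget, Year, MovieID → DirID: no single fragment contains all of {Budget, Year, MovieID, DirID}, and the restricted closure of {Budget, Year, MovieID} across the fragments never reaches {DirID}.
DName → MovieID is preserved.
DirID → Budget is preserved.
Budget → Title is preserved.
Budget, DName → Studio is preserved.

Budget, Year, MovieID -> DirID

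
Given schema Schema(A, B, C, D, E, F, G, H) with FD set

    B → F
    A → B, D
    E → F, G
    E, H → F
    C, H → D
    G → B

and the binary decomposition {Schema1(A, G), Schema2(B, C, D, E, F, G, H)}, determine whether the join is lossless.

No

Common attributes: Schema1 ∩ Schema2 = {G}.
Closure of {G}: G → B applies, adding B; B → F applies, adding F. So (G)⁺ = {B, F, G}.
The closure contains neither all of Schema1 = {A, G} nor all of Schema2 = {B, C, D, E, F, G, H}, so the common attributes are not a superkey of either fragment. The join is lossy.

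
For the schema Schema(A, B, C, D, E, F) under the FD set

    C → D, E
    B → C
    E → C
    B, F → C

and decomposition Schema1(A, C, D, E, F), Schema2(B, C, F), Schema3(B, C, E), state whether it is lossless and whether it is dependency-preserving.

lossy but dependency-preserving

Lossless test (chase): Rows 1 and 2 agree on C; apply C→D, E and equate their D, E entries. Rows 1 and 3 agree on C; apply C→D, E and equate their D, E entries. No row becomes fully distinguished — the join is lossy.
Dependency preservation: every FD's attributes lie within a single fragment, so each can be enforced locally — preserved.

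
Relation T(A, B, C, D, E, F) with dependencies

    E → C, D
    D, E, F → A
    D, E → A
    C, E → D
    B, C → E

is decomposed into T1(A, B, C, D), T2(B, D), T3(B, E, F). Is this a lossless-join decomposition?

No

Chase test. Columns are A, B, C, D, E, F; row i has aⱼ where attribute j ∈ Ti, else bᵢⱼ.
Initial tableau (one row per fragment):
  row 1: a1 a2 a3 a4 b15 b16
  row 2: b21 a2 b23 a4 b25 b26
  row 3: b31 a2 b33 b34 a5 a6
No row becomes fully distinguished — the join is lossy.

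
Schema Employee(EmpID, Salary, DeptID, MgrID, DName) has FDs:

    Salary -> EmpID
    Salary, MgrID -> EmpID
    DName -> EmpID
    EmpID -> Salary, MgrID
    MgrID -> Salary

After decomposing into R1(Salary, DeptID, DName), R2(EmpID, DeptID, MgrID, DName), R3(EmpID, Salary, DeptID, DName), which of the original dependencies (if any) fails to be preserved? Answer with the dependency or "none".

none

Salary → EmpID lies within R3.
Salary, MgrID → EmpID: restricted closure across fragments reaches EmpID.
DName → EmpID lies within R2.
EmpID → Salary, MgrID: restricted closure across fragments reaches Salary, MgrID.
MgrID → Salary: restricted closure across fragments reaches Salary.
Every dependency is enforceable on the fragments, so the decomposition is dependency-preserving.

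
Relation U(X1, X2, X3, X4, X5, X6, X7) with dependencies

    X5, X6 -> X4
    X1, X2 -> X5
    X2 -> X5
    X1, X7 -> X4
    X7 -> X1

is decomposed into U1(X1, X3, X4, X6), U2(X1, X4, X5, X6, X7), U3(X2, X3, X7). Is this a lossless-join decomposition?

No

Chase test. Columns are X1, X2, X3, X4, X5, X6, X7; row i has aⱼ where attribute j ∈ Ui, else bᵢⱼ.
Initial tableau (one row per fragment):
  row 1: a1 b12 a3 a4 b15 a6 b17
  row 2: a1 b22 b23 a4 a5 a6 a7
  row 3: b31 a2 a3 b34 b35 b36 a7
Rows 2 and 3 agree on X7; apply X7→X1 and equate their X1 entries.
Rows 2 and 3 agree on X1, X7; apply X1, X7→X4 and equate their X4 entries.
No row becomes fully distinguished — the join is lossy.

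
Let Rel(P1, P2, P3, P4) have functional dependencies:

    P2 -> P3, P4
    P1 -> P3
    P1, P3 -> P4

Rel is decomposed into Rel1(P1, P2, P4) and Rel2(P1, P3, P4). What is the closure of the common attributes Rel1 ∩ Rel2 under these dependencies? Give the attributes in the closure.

Rel1 ∩ Rel2 = {P1, P4}.
P1 → P3 applies, adding P3
Closure: {P1, P3, P4}.

P1, P3, P4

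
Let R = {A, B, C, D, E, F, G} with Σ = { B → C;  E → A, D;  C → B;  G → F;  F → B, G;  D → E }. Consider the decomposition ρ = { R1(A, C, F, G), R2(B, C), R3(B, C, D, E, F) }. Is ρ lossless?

No

Chase test. Columns are A, B, C, D, E, F, G; row i has aⱼ where attribute j ∈ Ri, else bᵢⱼ.
Initial tableau (one row per fragment):
  row 1: a1 b12 a3 b14 b15 a6 a7
  row 2: b21 a2 a3 b24 b25 b26 b27
  row 3: b31 a2 a3 a4 a5 a6 b37
Rows 1 and 2 agree on C; apply C→B and equate their B entries.
Rows 1 and 3 agree on F; apply F→B, G and equate their B, G entries.
No row becomes fully distinguished — the join is lossy.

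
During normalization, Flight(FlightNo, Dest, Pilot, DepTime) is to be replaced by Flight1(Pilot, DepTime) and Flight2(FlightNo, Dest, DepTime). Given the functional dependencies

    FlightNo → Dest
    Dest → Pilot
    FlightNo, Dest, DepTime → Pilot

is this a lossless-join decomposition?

No

Common attributes: Flight1 ∩ Flight2 = {DepTime}.
No dependency enlarges {DepTime}, so (DepTime)⁺ = {DepTime}.
The closure contains neither all of Flight1 = {Pilot, DepTime} nor all of Flight2 = {FlightNo, Dest, DepTime}, so the common attributes are not a superkey of either fragment. The join is lossy.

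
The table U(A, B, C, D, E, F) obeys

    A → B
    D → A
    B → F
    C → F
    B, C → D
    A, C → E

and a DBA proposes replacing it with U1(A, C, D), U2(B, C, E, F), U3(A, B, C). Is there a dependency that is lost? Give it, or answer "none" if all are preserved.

none

A → B lies within U3.
D → A lies within U1.
B → F lies within U2.
C → F lies within U2.
B, C → D: restricted closure across fragments reaches D.
A, C → E: restricted closure across fragments reaches E.
Every dependency is enforceable on the fragments, so the decomposition is dependency-preserving.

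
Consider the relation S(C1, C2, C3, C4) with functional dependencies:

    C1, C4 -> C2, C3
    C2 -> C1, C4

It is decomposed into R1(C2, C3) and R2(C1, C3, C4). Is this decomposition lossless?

Common attributes: R1 ∩ R2 = {C3}.
No dependency enlarges {C3}, so (C3)⁺ = {C3}.
The closure contains neither all of R1 = {C2, C3} nor all of R2 = {C1, C3, C4}, so the common attributes are not a superkey of either fragment. The join is lossy.

No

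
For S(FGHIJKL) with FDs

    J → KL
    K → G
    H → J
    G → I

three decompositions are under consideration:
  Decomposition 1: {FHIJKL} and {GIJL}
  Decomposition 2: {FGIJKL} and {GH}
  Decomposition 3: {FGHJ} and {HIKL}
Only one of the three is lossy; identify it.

Decomposition 2

Decomposition 1: common = {IJL}, closure = {GIJKL} → lossless.
Decomposition 2: common = {G}, closure = {GI} → lossy.
Decomposition 3: common = {H}, closure = {GHIJKL} → lossless.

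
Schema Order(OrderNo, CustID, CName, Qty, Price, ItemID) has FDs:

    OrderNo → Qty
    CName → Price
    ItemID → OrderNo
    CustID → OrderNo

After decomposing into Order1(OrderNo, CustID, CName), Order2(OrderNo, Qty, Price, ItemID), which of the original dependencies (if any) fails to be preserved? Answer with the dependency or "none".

Check CName → Price: no single fragment contains all of {CName, Price}, and the restricted closure of {CName} across the fragments never reaches {Price}.
OrderNo → Qty is preserved.
ItemID → OrderNo is preserved.
CustID → OrderNo is preserved.

CName → Price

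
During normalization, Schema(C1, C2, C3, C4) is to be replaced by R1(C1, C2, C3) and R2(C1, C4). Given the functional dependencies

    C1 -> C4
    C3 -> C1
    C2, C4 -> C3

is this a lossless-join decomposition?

Yes

Common attributes: R1 ∩ R2 = {C1}.
Closure of {C1}: C1 → C4 applies, adding C4. So (C1)⁺ = {C1, C4}.
This closure contains every attribute of R2, so R1 ∩ R2 → R2. The join is lossless.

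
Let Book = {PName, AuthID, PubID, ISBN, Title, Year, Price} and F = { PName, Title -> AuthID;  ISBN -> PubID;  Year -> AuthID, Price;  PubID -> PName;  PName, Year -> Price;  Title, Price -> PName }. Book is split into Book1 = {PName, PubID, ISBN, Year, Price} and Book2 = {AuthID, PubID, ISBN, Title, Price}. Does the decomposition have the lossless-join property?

No

Common attributes: Book1 ∩ Book2 = {PubID, ISBN, Price}.
Closure of {PubID, ISBN, Price}: PubID → PName applies, adding PName. So (PubID, ISBN, Price)⁺ = {PName, PubID, ISBN, Price}.
The closure contains neither all of Book1 = {PName, PubID, ISBN, Year, Price} nor all of Book2 = {AuthID, PubID, ISBN, Title, Price}, so the common attributes are not a superkey of either fragment. The join is lossy.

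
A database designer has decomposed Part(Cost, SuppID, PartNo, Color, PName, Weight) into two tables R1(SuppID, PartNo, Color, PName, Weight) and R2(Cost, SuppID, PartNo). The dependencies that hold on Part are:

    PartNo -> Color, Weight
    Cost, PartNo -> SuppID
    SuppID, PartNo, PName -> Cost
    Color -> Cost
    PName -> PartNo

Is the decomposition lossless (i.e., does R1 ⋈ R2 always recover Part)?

Yes

Common attributes: R1 ∩ R2 = {SuppID, PartNo}.
Closure of {SuppID, PartNo}: PartNo → Color, Weight applies, adding Color, Weight; Color → Cost applies, adding Cost. So (SuppID, PartNo)⁺ = {Cost, SuppID, PartNo, Color, Weight}.
This closure contains every attribute of R2, so R1 ∩ R2 → R2. The join is lossless.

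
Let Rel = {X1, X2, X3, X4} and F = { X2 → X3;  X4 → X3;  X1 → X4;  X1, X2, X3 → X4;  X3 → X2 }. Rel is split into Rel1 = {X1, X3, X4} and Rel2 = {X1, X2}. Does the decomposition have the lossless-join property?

Yes

Common attributes: Rel1 ∩ Rel2 = {X1}.
Closure of {X1}: X1 → X4 applies, adding X4; X4 → X3 applies, adding X3; X3 → X2 applies, adding X2. So (X1)⁺ = {X1, X2, X3, X4}.
This closure contains every attribute of Rel1, so Rel1 ∩ Rel2 → Rel1. The join is lossless.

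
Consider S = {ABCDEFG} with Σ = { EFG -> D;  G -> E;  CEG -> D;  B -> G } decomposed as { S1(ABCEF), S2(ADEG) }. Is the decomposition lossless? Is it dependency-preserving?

lossy and not dependency-preserving

Lossless test: (AE)⁺ = {AE}, which is a superkey of neither fragment — lossy.
Dependency preservation: the restricted closure of {EFG} across the fragments never reaches {D}, so EFG → D cannot be enforced without a join — not preserved.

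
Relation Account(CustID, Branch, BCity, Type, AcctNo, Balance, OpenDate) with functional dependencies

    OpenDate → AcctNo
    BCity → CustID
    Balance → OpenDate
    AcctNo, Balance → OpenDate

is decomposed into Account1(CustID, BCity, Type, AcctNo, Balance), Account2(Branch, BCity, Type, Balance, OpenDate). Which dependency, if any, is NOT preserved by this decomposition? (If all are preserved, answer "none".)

OpenDate → AcctNo

Check OpenDate → AcctNo: no single fragment contains all of {AcctNo, OpenDate}, and the restricted closure of {OpenDate} across the fragments never reaches {AcctNo}.
BCity → CustID is preserved.
Balance → OpenDate is preserved.
AcctNo, Balance → OpenDate is preserved.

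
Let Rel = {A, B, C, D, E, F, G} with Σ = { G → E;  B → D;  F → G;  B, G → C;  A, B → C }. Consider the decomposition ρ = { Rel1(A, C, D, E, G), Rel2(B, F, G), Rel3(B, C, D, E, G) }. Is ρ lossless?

No

Chase test. Columns are A, B, C, D, E, F, G; row i has aⱼ where attribute j ∈ Reli, else bᵢⱼ.
Initial tableau (one row per fragment):
  row 1: a1 b12 a3 a4 a5 b16 a7
  row 2: b21 a2 b23 b24 b25 a6 a7
  row 3: b31 a2 a3 a4 a5 b36 a7
Rows 1 and 2 agree on G; apply G→E and equate their E entries.
Rows 2 and 3 agree on B; apply B→D and equate their D entries.
Rows 2 and 3 agree on B, G; apply B, G→C and equate their C entries.
No row becomes fully distinguished — the join is lossy.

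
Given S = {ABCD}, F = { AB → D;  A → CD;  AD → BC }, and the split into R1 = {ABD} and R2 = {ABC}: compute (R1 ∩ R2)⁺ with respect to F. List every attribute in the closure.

ABCD

R1 ∩ R2 = {AB}.
AB → D applies, adding D
A → CD applies, adding C
Closure: {ABCD}.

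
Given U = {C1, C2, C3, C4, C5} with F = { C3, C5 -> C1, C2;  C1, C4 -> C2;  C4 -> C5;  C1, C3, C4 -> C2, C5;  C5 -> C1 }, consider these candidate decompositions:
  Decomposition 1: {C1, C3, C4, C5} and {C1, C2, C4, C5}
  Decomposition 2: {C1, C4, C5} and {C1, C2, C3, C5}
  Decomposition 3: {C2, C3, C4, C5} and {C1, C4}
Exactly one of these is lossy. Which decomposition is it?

Decomposition 2

Decomposition 1: common = {C1, C4, C5}, closure = {C1, C2, C4, C5} → lossless.
Decomposition 2: common = {C1, C5}, closure = {C1, C5} → lossy.
Decomposition 3: common = {C4}, closure = {C1, C2, C4, C5} → lossless.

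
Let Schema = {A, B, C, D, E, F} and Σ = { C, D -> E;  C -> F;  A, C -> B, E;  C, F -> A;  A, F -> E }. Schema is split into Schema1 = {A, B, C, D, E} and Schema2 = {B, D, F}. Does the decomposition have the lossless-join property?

No

Common attributes: Schema1 ∩ Schema2 = {B, D}.
No dependency enlarges {B, D}, so (B, D)⁺ = {B, D}.
The closure contains neither all of Schema1 = {A, B, C, D, E} nor all of Schema2 = {B, D, F}, so the common attributes are not a superkey of either fragment. The join is lossy.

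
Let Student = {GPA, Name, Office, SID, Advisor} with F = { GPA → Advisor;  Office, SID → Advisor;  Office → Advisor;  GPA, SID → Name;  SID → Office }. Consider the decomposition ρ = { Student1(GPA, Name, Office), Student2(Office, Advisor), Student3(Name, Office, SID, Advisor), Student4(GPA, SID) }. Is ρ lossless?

Chase test. Columns are GPA, Name, Office, SID, Advisor; row i has aⱼ where attribute j ∈ Studenti, else bᵢⱼ.
Initial tableau (one row per fragment):
  row 1: a1 a2 a3 b14 b15
  row 2: b21 b22 a3 b24 a5
  row 3: b31 a2 a3 a4 a5
  row 4: a1 b42 b43 a4 b45
Rows 1 and 4 agree on GPA; apply GPA→Advisor and equate their Advisor entries.
Rows 1 and 2 agree on Office; apply Office→Advisor and equate their Advisor entries.
Rows 3 and 4 agree on SID; apply SID→Office and equate their Office entries.
No row becomes fully distinguished — the join is lossy.

No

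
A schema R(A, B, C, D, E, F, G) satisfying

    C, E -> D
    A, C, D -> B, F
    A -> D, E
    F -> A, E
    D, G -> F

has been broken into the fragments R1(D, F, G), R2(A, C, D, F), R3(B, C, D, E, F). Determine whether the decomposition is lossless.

No

Chase test. Columns are A, B, C, D, E, F, G; row i has aⱼ where attribute j ∈ Ri, else bᵢⱼ.
Initial tableau (one row per fragment):
  row 1: b11 b12 b13 a4 b15 a6 a7
  row 2: a1 b22 a3 a4 b25 a6 b27
  row 3: b31 a2 a3 a4 a5 a6 b37
Rows 1 and 2 agree on F; apply F→A, E and equate their A, E entries.
Rows 1 and 3 agree on F; apply F→A, E and equate their A, E entries.
Rows 2 and 3 agree on A, C, D; apply A, C, D→B, F and equate their B, F entries.
No row becomes fully distinguished — the join is lossy.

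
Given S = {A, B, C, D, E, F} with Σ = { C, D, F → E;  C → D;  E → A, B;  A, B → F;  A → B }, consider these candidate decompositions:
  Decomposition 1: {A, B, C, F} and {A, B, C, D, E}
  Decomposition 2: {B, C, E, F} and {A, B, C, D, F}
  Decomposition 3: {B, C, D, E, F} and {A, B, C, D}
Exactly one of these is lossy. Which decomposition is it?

Decomposition 3

Decomposition 1: common = {A, B, C}, closure = {A, B, C, D, E, F} → lossless.
Decomposition 2: common = {B, C, F}, closure = {A, B, C, D, E, F} → lossless.
Decomposition 3: common = {B, C, D}, closure = {B, C, D} → lossy.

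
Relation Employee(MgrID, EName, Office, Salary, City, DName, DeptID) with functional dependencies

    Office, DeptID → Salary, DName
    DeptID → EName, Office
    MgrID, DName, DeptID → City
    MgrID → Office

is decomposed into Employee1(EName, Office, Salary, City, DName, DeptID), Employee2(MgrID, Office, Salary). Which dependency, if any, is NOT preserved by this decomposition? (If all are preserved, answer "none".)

MgrID, DName, DeptID → City

Check MgrID, DName, DeptID → City: no single fragment contains all of {MgrID, City, DName, DeptID}, and the restricted closure of {MgrID, DName, DeptID} across the fragments never reaches {City}.
Office, DeptID → Salary, DName is preserved.
DeptID → EName, Office is preserved.
MgrID → Office is preserved.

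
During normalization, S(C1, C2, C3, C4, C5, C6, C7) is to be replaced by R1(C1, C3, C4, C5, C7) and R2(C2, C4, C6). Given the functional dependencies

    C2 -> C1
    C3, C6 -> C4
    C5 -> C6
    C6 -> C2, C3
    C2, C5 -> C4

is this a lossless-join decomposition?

No

Common attributes: R1 ∩ R2 = {C4}.
No dependency enlarges {C4}, so (C4)⁺ = {C4}.
The closure contains neither all of R1 = {C1, C3, C4, C5, C7} nor all of R2 = {C2, C4, C6}, so the common attributes are not a superkey of either fragment. The join is lossy.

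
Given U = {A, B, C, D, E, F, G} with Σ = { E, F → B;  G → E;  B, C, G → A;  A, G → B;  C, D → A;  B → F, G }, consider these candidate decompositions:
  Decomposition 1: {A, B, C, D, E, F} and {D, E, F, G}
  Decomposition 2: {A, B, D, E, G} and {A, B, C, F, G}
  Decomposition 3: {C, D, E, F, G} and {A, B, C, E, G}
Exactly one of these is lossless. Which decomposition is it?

Decomposition 1

Decomposition 1: common = {D, E, F}, closure = {B, D, E, F, G} → lossless.
Decomposition 2: common = {A, B, G}, closure = {A, B, E, F, G} → lossy.
Decomposition 3: common = {C, E, G}, closure = {C, E, G} → lossy.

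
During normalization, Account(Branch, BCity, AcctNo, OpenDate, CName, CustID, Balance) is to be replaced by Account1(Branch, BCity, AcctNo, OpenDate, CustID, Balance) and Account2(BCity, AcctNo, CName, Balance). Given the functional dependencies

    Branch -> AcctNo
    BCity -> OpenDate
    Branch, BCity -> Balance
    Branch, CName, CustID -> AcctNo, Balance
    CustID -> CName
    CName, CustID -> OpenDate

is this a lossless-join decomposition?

No

Common attributes: Account1 ∩ Account2 = {BCity, AcctNo, Balance}.
Closure of {BCity, AcctNo, Balance}: BCity → OpenDate applies, adding OpenDate. So (BCity, AcctNo, Balance)⁺ = {BCity, AcctNo, OpenDate, Balance}.
The closure contains neither all of Account1 = {Branch, BCity, AcctNo, OpenDate, CustID, Balance} nor all of Account2 = {BCity, AcctNo, CName, Balance}, so the common attributes are not a superkey of either fragment. The join is lossy.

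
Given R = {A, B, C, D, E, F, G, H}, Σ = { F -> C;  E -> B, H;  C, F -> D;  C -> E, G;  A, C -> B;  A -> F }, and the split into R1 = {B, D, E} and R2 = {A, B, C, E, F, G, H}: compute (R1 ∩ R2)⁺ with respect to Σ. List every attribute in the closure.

R1 ∩ R2 = {B, E}.
E → B, H applies, adding H
Closure: {B, E, H}.

B, E, H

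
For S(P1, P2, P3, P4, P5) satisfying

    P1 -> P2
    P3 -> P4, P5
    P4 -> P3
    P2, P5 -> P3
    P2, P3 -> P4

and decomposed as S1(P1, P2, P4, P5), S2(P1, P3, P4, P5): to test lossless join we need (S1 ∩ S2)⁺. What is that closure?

P1, P2, P3, P4, P5

S1 ∩ S2 = {P1, P4, P5}.
P1 → P2 applies, adding P2
P4 → P3 applies, adding P3
Closure: {P1, P2, P3, P4, P5}.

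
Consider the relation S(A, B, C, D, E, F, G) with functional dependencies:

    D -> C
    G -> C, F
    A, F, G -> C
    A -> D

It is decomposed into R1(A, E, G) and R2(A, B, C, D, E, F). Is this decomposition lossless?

No

Common attributes: R1 ∩ R2 = {A, E}.
Closure of {A, E}: A → D applies, adding D; D → C applies, adding C. So (A, E)⁺ = {A, C, D, E}.
The closure contains neither all of R1 = {A, E, G} nor all of R2 = {A, B, C, D, E, F}, so the common attributes are not a superkey of either fragment. The join is lossy.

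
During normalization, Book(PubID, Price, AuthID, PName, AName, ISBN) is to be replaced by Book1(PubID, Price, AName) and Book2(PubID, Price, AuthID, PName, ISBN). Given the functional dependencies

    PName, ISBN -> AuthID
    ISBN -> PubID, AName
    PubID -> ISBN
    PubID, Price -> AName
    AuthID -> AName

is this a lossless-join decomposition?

Yes

Common attributes: Book1 ∩ Book2 = {PubID, Price}.
Closure of {PubID, Price}: PubID → ISBN applies, adding ISBN; PubID, Price → AName applies, adding AName. So (PubID, Price)⁺ = {PubID, Price, AName, ISBN}.
This closure contains every attribute of Book1, so Book1 ∩ Book2 → Book1. The join is lossless.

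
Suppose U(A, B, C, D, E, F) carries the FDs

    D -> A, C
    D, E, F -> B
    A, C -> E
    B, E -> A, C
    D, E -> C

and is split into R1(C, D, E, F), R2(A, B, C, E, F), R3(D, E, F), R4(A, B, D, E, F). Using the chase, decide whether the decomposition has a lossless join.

Yes

Chase test. Columns are A, B, C, D, E, F; row i has aⱼ where attribute j ∈ Ri, else bᵢⱼ.
Initial tableau (one row per fragment):
  row 1: b11 b12 a3 a4 a5 a6
  row 2: a1 a2 a3 b24 a5 a6
  row 3: b31 b32 b33 a4 a5 a6
  row 4: a1 a2 b43 a4 a5 a6
Rows 1 and 3 agree on D; apply D→A, C and equate their A, C entries.
Rows 1 and 4 agree on D; apply D→A, C and equate their A, C entries.
Rows 1 and 3 agree on D, E, F; apply D, E, F→B and equate their B entries.
Rows 1 and 4 agree on D, E, F; apply D, E, F→B and equate their B entries.
Row 1 is now all distinguished symbols — the join is lossless.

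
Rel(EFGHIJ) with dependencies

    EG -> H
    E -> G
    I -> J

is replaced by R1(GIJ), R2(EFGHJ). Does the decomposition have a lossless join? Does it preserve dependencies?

Lossless test: (GJ)⁺ = {GJ}, which is a superkey of neither fragment — lossy.
Dependency preservation: every FD's attributes lie within a single fragment, so each can be enforced locally — preserved.

lossy but dependency-preserving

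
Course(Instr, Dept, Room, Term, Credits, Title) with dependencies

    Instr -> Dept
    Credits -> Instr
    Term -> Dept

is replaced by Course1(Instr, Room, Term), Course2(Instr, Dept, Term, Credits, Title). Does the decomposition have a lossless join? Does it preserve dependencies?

Lossless test: (Instr, Term)⁺ = {Instr, Dept, Term}, which is a superkey of neither fragment — lossy.
Dependency preservation: every FD's attributes lie within a single fragment, so each can be enforced locally — preserved.

lossy but dependency-preserving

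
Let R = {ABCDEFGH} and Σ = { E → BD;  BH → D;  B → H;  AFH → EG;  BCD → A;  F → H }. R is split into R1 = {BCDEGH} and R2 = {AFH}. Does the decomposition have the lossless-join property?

Common attributes: R1 ∩ R2 = {H}.
No dependency enlarges {H}, so (H)⁺ = {H}.
The closure contains neither all of R1 = {BCDEGH} nor all of R2 = {AFH}, so the common attributes are not a superkey of either fragment. The join is lossy.

No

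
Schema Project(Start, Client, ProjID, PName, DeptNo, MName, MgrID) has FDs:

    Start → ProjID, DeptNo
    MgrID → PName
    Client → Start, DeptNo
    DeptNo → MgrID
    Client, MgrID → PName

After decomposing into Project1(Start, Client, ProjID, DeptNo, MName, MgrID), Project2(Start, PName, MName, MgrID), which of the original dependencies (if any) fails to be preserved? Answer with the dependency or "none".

Start → ProjID, DeptNo lies within Project1.
MgrID → PName lies within Project2.
Client → Start, DeptNo lies within Project1.
DeptNo → MgrID lies within Project1.
Client, MgrID → PName: restricted closure across fragments reaches PName.
Every dependency is enforceable on the fragments, so the decomposition is dependency-preserving.

none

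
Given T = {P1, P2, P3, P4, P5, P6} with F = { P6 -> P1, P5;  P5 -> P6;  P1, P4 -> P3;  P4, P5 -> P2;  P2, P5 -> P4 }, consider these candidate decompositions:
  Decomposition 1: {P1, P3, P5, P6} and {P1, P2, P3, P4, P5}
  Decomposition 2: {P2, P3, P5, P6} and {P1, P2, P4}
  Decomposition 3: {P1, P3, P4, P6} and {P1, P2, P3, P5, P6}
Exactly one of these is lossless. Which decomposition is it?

Decomposition 1: common = {P1, P3, P5}, closure = {P1, P3, P5, P6} → lossless.
Decomposition 2: common = {P2}, closure = {P2} → lossy.
Decomposition 3: common = {P1, P3, P6}, closure = {P1, P3, P5, P6} → lossy.

Decomposition 1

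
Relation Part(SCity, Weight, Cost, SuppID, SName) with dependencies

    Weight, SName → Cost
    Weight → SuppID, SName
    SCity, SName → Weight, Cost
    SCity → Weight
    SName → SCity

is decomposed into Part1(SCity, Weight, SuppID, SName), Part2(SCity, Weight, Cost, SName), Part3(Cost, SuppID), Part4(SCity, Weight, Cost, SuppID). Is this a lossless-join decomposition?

Yes

Chase test. Columns are SCity, Weight, Cost, SuppID, SName; row i has aⱼ where attribute j ∈ Parti, else bᵢⱼ.
Initial tableau (one row per fragment):
  row 1: a1 a2 b13 a4 a5
  row 2: a1 a2 a3 b24 a5
  row 3: b31 b32 a3 a4 b35
  row 4: a1 a2 a3 a4 b45
Rows 1 and 2 agree on Weight, SName; apply Weight, SName→Cost and equate their Cost entries.
Rows 1 and 2 agree on Weight; apply Weight→SuppID, SName and equate their SuppID, SName entries.
Rows 1 and 4 agree on Weight; apply Weight→SuppID, SName and equate their SuppID, SName entries.
Row 1 is now all distinguished symbols — the join is lossless.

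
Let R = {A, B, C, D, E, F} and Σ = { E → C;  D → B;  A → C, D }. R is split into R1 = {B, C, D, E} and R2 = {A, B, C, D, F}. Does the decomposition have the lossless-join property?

Common attributes: R1 ∩ R2 = {B, C, D}.
No dependency enlarges {B, C, D}, so (B, C, D)⁺ = {B, C, D}.
The closure contains neither all of R1 = {B, C, D, E} nor all of R2 = {A, B, C, D, F}, so the common attributes are not a superkey of either fragment. The join is lossy.

No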